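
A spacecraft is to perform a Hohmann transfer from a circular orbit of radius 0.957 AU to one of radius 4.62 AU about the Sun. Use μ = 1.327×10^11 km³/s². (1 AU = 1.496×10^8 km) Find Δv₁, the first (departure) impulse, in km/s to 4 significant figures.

In km: r₁ = 0.957 × 1.496×10^8 = 1.431672×10^8 km; r₂ = 4.62 × 1.496×10^8 = 6.91152×10^8 km.
The Hohmann ellipse has a_t = (r₁ + r₂)/2 = 4.171596×10^8 km.
On the circular orbit at r = 1.431672×10^8 km, v_c = √(μ/r) = 30.445 km/s.
Transfer-orbit speed at the same r (vis-viva, a = a_t): v_t = √[μ(2/r − 1/a_t)] = 39.188 km/s.
Δv₁ = |v_t − v_c| = |39.188 − 30.445| = 8.743 km/s.

Δv₁ = 8.743 km/s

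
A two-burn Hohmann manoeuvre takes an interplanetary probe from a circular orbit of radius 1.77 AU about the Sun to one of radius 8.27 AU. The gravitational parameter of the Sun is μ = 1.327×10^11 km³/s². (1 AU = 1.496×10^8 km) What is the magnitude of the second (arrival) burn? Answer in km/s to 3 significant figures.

In km: r₁ = 1.77 × 1.496×10^8 = 2.64792×10^8 km; r₂ = 8.27 × 1.496×10^8 = 1.237192×10^9 km.
The Hohmann ellipse has a_t = (r₁ + r₂)/2 = 7.50992×10^8 km.
On the circular orbit at r = 1.237192×10^9 km, v_c = √(μ/r) = 10.357 km/s.
Transfer-orbit speed at the same r (vis-viva, a = a_t): v_t = √[μ(2/r − 1/a_t)] = 6.1497 km/s.
Δv₂ = |v_t − v_c| = |6.1497 − 10.357| = 4.207 km/s.

Δv₂ = 4.21 km/s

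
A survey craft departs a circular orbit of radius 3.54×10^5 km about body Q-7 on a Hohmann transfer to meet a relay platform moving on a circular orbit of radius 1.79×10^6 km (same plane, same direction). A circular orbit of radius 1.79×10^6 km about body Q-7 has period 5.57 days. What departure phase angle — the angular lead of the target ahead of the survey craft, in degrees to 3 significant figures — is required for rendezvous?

From Kepler's third law T² = 4π²r³/μ at r = 1.79×10^6 km, T = 5.57 days = 5.57 × 86400 s = 4.81248×10^5 s: μ = 4π²r³/T² = 9.77644×10^8 km³/s².
Semi-major axis of the transfer orbit: a_t = (3.540×10^5 + 1.790×10^6)/2 = 1.072×10^6 km.
Transfer time t = π√(a_t³/μ) = 1.115×10^5 s.
The target's mean motion on its circular orbit is ω₂ = √(μ/r₂³) = 1.306×10^-5 rad/s.
Angle swept by the target during transfer: ω₂·t = 1.456 rad = 83.42°.
Arrival is 180° from departure on the ellipse, so φ = 180° − 83.42° = 96.6°.

φ = 96.6°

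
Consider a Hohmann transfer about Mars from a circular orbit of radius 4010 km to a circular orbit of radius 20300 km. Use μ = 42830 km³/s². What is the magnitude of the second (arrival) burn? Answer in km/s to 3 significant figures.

Semi-major axis of the transfer orbit: a_t = (4010 + 20300)/2 = 12155 km.
Circular speed at r = 20300 km: v_c = √(μ/r) = 1.4525 km/s.
Transfer-orbit speed at the same r (vis-viva, a = a_t): v_t = √[μ(2/r − 1/a_t)] = 0.83430 km/s.
Δv₂ = |v_t − v_c| = |0.83430 − 1.4525| = 0.6182 km/s.

Δv₂ = 0.618 km/s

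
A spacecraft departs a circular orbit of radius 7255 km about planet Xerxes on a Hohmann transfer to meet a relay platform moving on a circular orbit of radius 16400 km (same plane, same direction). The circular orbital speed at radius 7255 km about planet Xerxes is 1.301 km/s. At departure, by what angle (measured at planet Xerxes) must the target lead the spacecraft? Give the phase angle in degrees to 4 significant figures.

From the circular-orbit relation v² = μ/r at r = 7255 km: μ = v²r = (1.301)² × 7255 = 12279.8 km³/s².
The Hohmann ellipse has a_t = (r₁ + r₂)/2 = 11827.5 km.
The half-period of the transfer ellipse is t = π√(a_t³/μ) = 36470 s.
The target's mean motion on its circular orbit is ω₂ = √(μ/r₂³) = 5.276×10^-5 rad/s.
Angle swept by the target during transfer: ω₂·t = 1.924 rad = 110.24°.
Arrival is 180° from departure on the ellipse, so φ = 180° − 110.24° = 69.76°.

φ = 69.76°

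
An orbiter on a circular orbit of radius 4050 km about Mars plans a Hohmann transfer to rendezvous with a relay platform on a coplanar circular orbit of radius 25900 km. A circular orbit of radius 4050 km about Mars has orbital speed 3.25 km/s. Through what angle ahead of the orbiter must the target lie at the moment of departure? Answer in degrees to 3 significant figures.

φ = 101°

From the circular-orbit relation v² = μ/r at r = 4050 km: μ = v²r = (3.25)² × 4050 = 42778.1 km³/s².
Transfer-ellipse semi-major axis a_t = (r₁ + r₂)/2 = (4050 + 25900)/2 = 14975 km.
The half-period of the transfer ellipse is t = π√(a_t³/μ) = 27835 s.
The target's mean motion on its circular orbit is ω₂ = √(μ/r₂³) = 4.9621×10^-5 rad/s.
Angle swept by the target during transfer: ω₂·t = 1.3812 rad = 79.14°.
The orbiter traverses 180° on the transfer ellipse, so the target must lead by 180° − 79.14° = 101°.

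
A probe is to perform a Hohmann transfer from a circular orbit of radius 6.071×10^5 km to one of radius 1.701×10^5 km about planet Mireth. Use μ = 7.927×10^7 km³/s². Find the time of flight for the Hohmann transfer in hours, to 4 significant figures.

t = 23.74 hours

Semi-major axis of the transfer orbit: a_t = (6.071×10^5 + 1.701×10^5)/2 = 3.886×10^5 km.
Transfer time t = π√(a_t³/μ) = π√((3.886×10^5)³ / 7.927×10^7) = 85480 s.
Converting: 85480 s ÷ 3600 s/hour = 23.74 hours.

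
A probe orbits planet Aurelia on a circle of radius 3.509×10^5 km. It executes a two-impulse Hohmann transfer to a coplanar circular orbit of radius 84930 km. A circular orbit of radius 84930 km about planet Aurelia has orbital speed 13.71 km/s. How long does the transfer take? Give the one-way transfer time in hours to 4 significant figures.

From the circular-orbit relation v² = μ/r at r = 84930 km: μ = v²r = (13.71)² × 84930 = 1.59638×10^7 km³/s².
Transfer-ellipse semi-major axis a_t = (r₁ + r₂)/2 = (3.509×10^5 + 84930)/2 = 2.17915×10^5 km.
Transfer time t = π√(a_t³/μ) = π√((2.17915×10^5)³ / 1.59638×10^7) = 79990 s.
Converting: 79990 s ÷ 3600 s/hour = 22.22 hours.

t = 22.22 hours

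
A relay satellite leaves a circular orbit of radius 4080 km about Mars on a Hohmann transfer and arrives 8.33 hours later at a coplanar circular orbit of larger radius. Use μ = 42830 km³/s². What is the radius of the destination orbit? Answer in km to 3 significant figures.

r₂ = 27400 km

Transfer time t = 8.33 hours = 29988 s, and t = π√(a_t³/μ).
So a_t = (μ t²/π²)^(1/3) = (42830 × (29988)² / π²)^(1/3) = 15744 km.
Since a_t = (r₁ + r₂)/2, r₂ = 2a_t − r₁ = 2×15744 − 4080 = 27408 km.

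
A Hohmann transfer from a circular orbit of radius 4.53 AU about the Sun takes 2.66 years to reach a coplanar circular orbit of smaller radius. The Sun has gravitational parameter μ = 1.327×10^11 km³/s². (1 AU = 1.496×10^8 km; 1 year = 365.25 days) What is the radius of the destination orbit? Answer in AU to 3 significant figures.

r₂ = 1.56 AU

In km: r₁ = 4.53 × 1.496×10^8 = 6.77688×10^8 km.
Transfer time t = 2.66 years × 365.25 × 86400 s = 8.3943216×10^7 s, and t = π√(a_t³/μ).
So a_t = (μ t²/π²)^(1/3) = (1.327×10^11 × (8.3943216×10^7)² / π²)^(1/3) = 4.5588×10^8 km.
Since a_t = (r₁ + r₂)/2, r₂ = 2a_t − r₁ = 2×4.5588×10^8 − 6.77688×10^8 = 2.34072×10^8 km.
In AU: r₂ = 2.34072×10^8 / 1.496×10^8 = 1.56 AU.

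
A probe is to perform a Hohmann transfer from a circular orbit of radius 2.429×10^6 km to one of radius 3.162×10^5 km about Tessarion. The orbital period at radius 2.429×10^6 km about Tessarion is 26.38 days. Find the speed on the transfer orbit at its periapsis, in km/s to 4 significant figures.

From Kepler's third law T² = 4π²r³/μ at r = 2.429×10^6 km, T = 26.38 days = 26.38 × 86400 s = 2.279232×10^6 s: μ = 4π²r³/T² = 1.08909×10^8 km³/s².
Transfer-ellipse semi-major axis a_t = (r₁ + r₂)/2 = (2.429×10^6 + 3.162×10^5)/2 = 1.3726×10^6 km.
The periapsis of the transfer ellipse is at r = 3.162×10^5 km.
Applying v² = μ(2/r − 1/a_t): v = 24.69 km/s.

v = 24.69 km/s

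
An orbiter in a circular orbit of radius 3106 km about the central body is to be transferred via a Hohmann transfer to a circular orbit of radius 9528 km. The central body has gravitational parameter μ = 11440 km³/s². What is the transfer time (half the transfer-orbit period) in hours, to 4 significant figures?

Transfer-ellipse semi-major axis a_t = (r₁ + r₂)/2 = (3106 + 9528)/2 = 6317 km.
Transfer time t = π√(a_t³/μ) = π√((6317)³ / 11440) = 14747 s.
Converting: 14747 s ÷ 3600 s/hour = 4.096 hours.

t = 4.096 hours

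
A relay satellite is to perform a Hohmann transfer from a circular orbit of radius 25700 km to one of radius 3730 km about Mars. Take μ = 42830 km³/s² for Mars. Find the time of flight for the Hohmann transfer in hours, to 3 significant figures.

Transfer-ellipse semi-major axis a_t = (r₁ + r₂)/2 = (25700 + 3730)/2 = 14715 km.
Half the transfer-orbit period gives t = π√(a_t³/μ) = 27100 s.
Converting: 27100 s ÷ 3600 s/hour = 7.53 hours.

t = 7.53 hours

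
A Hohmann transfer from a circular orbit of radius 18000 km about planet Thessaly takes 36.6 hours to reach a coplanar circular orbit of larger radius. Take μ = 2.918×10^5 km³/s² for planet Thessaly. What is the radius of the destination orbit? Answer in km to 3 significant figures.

r₂ = 1.42×10^5 km

Transfer time t = 36.6 hours = 1.3176×10^5 s, and t = π√(a_t³/μ).
So a_t = (μ t²/π²)^(1/3) = (2.918×10^5 × (1.3176×10^5)² / π²)^(1/3) = 80067 km.
Since a_t = (r₁ + r₂)/2, r₂ = 2a_t − r₁ = 2×80067 − 18000 = 1.42134×10^5 km.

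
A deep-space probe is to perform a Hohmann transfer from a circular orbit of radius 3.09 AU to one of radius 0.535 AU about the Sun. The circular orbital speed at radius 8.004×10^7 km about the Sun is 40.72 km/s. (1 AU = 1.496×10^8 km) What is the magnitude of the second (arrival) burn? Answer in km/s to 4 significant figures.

From the circular-orbit relation v² = μ/r at r = 8.004×10^7 km: μ = v²r = (40.72)² × 8.004×10^7 = 1.32716×10^11 km³/s².
In km: r₁ = 3.09 × 1.496×10^8 = 4.62264×10^8 km; r₂ = 0.535 × 1.496×10^8 = 8.0036×10^7 km.
The Hohmann ellipse has a_t = (r₁ + r₂)/2 = 2.7115×10^8 km.
Circular speed at r = 8.0036×10^7 km: v_c = √(μ/r) = 40.72 km/s.
Vis-viva on the transfer ellipse at r = 8.0036×10^7 km gives v_t = √[μ(2/r − 1/a_t)] = 53.17 km/s.
Δv₂ = |v_t − v_c| = |53.17 − 40.72| = 12.45 km/s.

Δv₂ = 12.45 km/s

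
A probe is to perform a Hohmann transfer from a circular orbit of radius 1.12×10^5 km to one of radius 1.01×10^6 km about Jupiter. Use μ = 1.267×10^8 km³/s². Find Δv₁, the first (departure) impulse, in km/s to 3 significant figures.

Δv₁ = 11.5 km/s

Semi-major axis of the transfer orbit: a_t = (1.120×10^5 + 1.010×10^6)/2 = 5.610×10^5 km.
Circular speed at r = 1.120×10^5 km: v_c = √(μ/r) = 33.63 km/s.
Vis-viva on the transfer ellipse at r = 1.120×10^5 km gives v_t = √[μ(2/r − 1/a_t)] = 45.13 km/s.
Δv₁ = |v_t − v_c| = |45.13 − 33.63| = 11.50 km/s.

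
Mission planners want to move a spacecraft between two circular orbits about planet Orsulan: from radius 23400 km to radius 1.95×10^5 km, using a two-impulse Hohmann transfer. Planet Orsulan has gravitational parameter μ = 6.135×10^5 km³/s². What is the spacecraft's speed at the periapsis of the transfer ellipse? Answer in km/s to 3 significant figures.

v = 6.84 km/s

The Hohmann ellipse has a_t = (r₁ + r₂)/2 = 1.092×10^5 km.
At periapsis, r = 23400 km.
Vis-viva: v = √[μ(2/r − 1/a_t)] = √[6.135×10^5 × (2/23400 − 1/1.092×10^5)] = 6.842 km/s.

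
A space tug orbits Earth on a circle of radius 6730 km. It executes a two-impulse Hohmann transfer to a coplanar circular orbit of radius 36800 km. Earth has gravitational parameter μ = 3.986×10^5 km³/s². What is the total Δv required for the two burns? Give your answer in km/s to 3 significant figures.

Semi-major axis of the transfer orbit: a_t = (6730 + 36800)/2 = 21765 km.
Circular speed at r₁: v₁ = √(μ/r₁) = √(3.986×10^5/6730) = 7.6959 km/s.
On the transfer ellipse at r₁, vis-viva equation gives v_p = √[μ(2/r₁ − 1/a_t)] = 10.007 km/s.
First burn Δv₁ = |v_p − v₁| = 2.311 km/s.
Circular speed at r₂: v₂ = √(μ/r₂) = 3.291 km/s.
Transfer-orbit speed at r₂: v_a = √[μ(2/r₂ − 1/a_t)] = 1.830 km/s.
Second burn Δv₂ = |v₂ − v_a| = 1.461 km/s.
Δv = Δv₁ + Δv₂ = 2.311 + 1.461 = 3.772 km/s.

Δv = 3.77 km/s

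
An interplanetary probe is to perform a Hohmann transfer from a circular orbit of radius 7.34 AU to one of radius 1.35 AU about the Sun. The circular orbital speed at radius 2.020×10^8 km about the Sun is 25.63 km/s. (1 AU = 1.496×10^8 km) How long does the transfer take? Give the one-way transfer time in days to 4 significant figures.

t = 1654 days

From the circular-orbit relation v² = μ/r at r = 2.020×10^8 km: μ = v²r = (25.63)² × 2.020×10^8 = 1.32693×10^11 km³/s².
In km: r₁ = 7.34 × 1.496×10^8 = 1.098064×10^9 km; r₂ = 1.35 × 1.496×10^8 = 2.0196×10^8 km.
Transfer-ellipse semi-major axis a_t = (r₁ + r₂)/2 = (1.098064×10^9 + 2.0196×10^8)/2 = 6.50012×10^8 km.
Transfer time t = π√(a_t³/μ) = π√((6.50012×10^8)³ / 1.32693×10^11) = 1.429×10^8 s.
Converting: 1.429×10^8 s ÷ 86400 s/day = 1654 days.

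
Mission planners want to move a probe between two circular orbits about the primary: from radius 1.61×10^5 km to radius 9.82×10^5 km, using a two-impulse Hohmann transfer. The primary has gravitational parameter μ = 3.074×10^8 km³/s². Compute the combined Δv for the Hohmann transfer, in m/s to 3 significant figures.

Δv = 21900 m/s

Transfer-ellipse semi-major axis a_t = (r₁ + r₂)/2 = (1.610×10^5 + 9.820×10^5)/2 = 5.715×10^5 km.
At r₁ the circular-orbit speed is v₁ = √(μ/r₁) = 43.70 km/s.
On the transfer ellipse at r₁, v² = μ(2/r − 1/a) gives v_p = √[μ(2/r₁ − 1/a_t)] = 57.28 km/s.
First burn Δv₁ = |v_p − v₁| = 13.58 km/s.
Circular speed at r₂: v₂ = √(μ/r₂) = 17.693 km/s.
Transfer-orbit speed at r₂: v_a = √[μ(2/r₂ − 1/a_t)] = 9.3908 km/s.
Second burn Δv₂ = |v₂ − v_a| = 8.302 km/s.
Total Δv = Δv₁ + Δv₂ = 21.88 km/s.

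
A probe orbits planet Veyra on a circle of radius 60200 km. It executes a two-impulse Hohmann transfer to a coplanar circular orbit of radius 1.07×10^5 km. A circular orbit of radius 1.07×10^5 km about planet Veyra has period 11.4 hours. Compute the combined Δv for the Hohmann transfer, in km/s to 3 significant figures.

From Kepler's third law T² = 4π²r³/μ at r = 1.07×10^5 km, T = 11.4 hours = 11.4 × 3600 s = 41040 s: μ = 4π²r³/T² = 2.87142×10^7 km³/s².
The Hohmann ellipse has a_t = (r₁ + r₂)/2 = 83600 km.
At r₁ the circular-orbit speed is v₁ = √(μ/r₁) = 21.8399 km/s.
On the transfer ellipse at r₁, v² = μ(2/r − 1/a) gives v_p = √[μ(2/r₁ − 1/a_t)] = 24.7081 km/s.
First burn Δv₁ = |v_p − v₁| = 2.8682 km/s.
At r₂, v₂ = √(μ/r₂) = 16.3816 km/s.
Transfer-orbit speed at r₂: v_a = √[μ(2/r₂ − 1/a_t)] = 13.9012 km/s.
Second burn Δv₂ = |v₂ − v_a| = 2.4804 km/s.
Total Δv = Δv₁ + Δv₂ = 5.349 km/s.

Δv = 5.35 km/s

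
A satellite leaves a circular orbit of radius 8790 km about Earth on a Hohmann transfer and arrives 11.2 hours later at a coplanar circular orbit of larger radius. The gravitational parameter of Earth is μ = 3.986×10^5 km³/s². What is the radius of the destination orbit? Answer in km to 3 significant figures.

r₂ = 71900 km

Transfer time t = 11.2 hours = 40320 s, and t = π√(a_t³/μ).
So a_t = (μ t²/π²)^(1/3) = (3.986×10^5 × (40320)² / π²)^(1/3) = 40342 km.
Since a_t = (r₁ + r₂)/2, r₂ = 2a_t − r₁ = 2×40342 − 8790 = 71894 km.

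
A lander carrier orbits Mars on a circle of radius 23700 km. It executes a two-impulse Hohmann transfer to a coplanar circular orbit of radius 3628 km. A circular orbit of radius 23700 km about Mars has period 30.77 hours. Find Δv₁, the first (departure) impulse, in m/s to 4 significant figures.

From Kepler's third law T² = 4π²r³/μ at r = 23700 km, T = 30.77 hours = 30.77 × 3600 s = 1.10772×10^5 s: μ = 4π²r³/T² = 42829.7 km³/s².
Semi-major axis of the transfer orbit: a_t = (23700 + 3628)/2 = 13664 km.
On the circular orbit at r = 23700 km, v_c = √(μ/r) = 1.3443 km/s.
Vis-viva on the transfer ellipse at r = 23700 km gives v_t = √[μ(2/r − 1/a_t)] = 0.69270 km/s.
Δv₁ = |v_t − v_c| = |0.69270 − 1.3443| = 0.6516 km/s.

Δv₁ = 651.6 m/s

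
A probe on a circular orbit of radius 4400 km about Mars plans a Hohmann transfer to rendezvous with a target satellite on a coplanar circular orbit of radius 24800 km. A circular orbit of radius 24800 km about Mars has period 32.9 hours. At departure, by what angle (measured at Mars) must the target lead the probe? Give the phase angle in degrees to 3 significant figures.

φ = 98.7°

From Kepler's third law T² = 4π²r³/μ at r = 24800 km, T = 32.9 hours = 32.9 × 3600 s = 1.1844×10^5 s: μ = 4π²r³/T² = 42925.8 km³/s².
The Hohmann ellipse has a_t = (r₁ + r₂)/2 = 14600 km.
The half-period of the transfer ellipse is t = π√(a_t³/μ) = 26750 s.
The target's mean motion on its circular orbit is ω₂ = √(μ/r₂³) = 5.305×10^-5 rad/s.
Angle swept by the target during transfer: ω₂·t = 1.4191 rad = 81.31°.
Arrival is 180° from departure on the ellipse, so φ = 180° − 81.31° = 98.7°.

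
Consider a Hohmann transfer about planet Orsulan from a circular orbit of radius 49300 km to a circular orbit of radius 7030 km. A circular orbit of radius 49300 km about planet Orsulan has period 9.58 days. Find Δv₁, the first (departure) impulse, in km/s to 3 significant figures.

From Kepler's third law T² = 4π²r³/μ at r = 49300 km, T = 9.58 days = 9.58 × 86400 s = 8.27712×10^5 s: μ = 4π²r³/T² = 6904.66 km³/s².
The Hohmann ellipse has a_t = (r₁ + r₂)/2 = 28165 km.
On the circular orbit at r = 49300 km, v_c = √(μ/r) = 0.37424 km/s.
Vis-viva on the transfer ellipse at r = 49300 km gives v_t = √[μ(2/r − 1/a_t)] = 0.18697 km/s.
Δv₁ = |v_t − v_c| = |0.18697 − 0.37424| = 0.1873 km/s.

Δv₁ = 0.187 km/s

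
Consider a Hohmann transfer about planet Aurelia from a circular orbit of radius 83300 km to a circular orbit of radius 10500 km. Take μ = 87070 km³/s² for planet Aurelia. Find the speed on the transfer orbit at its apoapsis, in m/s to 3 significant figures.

v = 484 m/s

Transfer-ellipse semi-major axis a_t = (r₁ + r₂)/2 = (83300 + 10500)/2 = 46900 km.
At apoapsis, r = 83300 km.
Vis-viva: v = √[μ(2/r − 1/a_t)] = √[87070 × (2/83300 − 1/46900)] = 0.4837 km/s.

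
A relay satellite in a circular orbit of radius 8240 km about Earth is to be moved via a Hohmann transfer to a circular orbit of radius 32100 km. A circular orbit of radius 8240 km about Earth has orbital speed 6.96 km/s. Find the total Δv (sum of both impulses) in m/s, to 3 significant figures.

Δv = 3090 m/s

From the circular-orbit relation v² = μ/r at r = 8240 km: μ = v²r = (6.96)² × 8240 = 3.99159×10^5 km³/s².
The Hohmann ellipse has a_t = (r₁ + r₂)/2 = 20170 km.
Circular speed at r₁: v₁ = √(μ/r₁) = √(3.99159×10^5/8240) = 6.9600 km/s.
On the transfer ellipse at r₁, vis-viva equation gives v_p = √[μ(2/r₁ − 1/a_t)] = 8.7803 km/s.
First burn Δv₁ = |v_p − v₁| = 1.8203 km/s.
At r₂, v₂ = √(μ/r₂) = 3.5263 km/s.
Transfer-orbit speed at r₂: v_a = √[μ(2/r₂ − 1/a_t)] = 2.2539 km/s.
Second burn Δv₂ = |v₂ − v_a| = 1.2724 km/s.
Δv = Δv₁ + Δv₂ = 1.8203 + 1.2724 = 3.093 km/s.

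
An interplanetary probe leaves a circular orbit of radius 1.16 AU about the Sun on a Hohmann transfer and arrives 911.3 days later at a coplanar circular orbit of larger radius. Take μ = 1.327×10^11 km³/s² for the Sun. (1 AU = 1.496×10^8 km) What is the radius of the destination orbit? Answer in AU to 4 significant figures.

In km: r₁ = 1.16 × 1.496×10^8 = 1.73536×10^8 km.
Transfer time t = 911.3 days = 7.873632×10^7 s, and t = π√(a_t³/μ).
So a_t = (μ t²/π²)^(1/3) = (1.327×10^11 × (7.873632×10^7)² / π²)^(1/3) = 4.3682×10^8 km.
Since a_t = (r₁ + r₂)/2, r₂ = 2a_t − r₁ = 2×4.3682×10^8 − 1.73536×10^8 = 7.00104×10^8 km.
In AU: r₂ = 7.00104×10^8 / 1.496×10^8 = 4.680 AU.

r₂ = 4.680 AU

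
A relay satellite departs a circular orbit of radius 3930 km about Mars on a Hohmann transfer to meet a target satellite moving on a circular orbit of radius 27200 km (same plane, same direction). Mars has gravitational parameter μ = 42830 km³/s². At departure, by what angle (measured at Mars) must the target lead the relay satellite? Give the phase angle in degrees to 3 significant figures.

Semi-major axis of the transfer orbit: a_t = (3930 + 27200)/2 = 15565 km.
The half-period of the transfer ellipse is t = π√(a_t³/μ) = 29480 s.
Target angular speed ω₂ = √(μ/r₂³) = 4.613×10^-5 rad/s.
Angle swept by the target during transfer: ω₂·t = 1.360 rad = 77.92°.
The relay satellite traverses 180° on the transfer ellipse, so the target must lead by 180° − 77.92° = 102°.

φ = 102°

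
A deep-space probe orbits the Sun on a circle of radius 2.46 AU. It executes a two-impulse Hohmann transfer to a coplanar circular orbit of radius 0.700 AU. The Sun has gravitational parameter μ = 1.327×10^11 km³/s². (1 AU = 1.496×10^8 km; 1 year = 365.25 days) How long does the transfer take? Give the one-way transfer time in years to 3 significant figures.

In km: r₁ = 2.46 × 1.496×10^8 = 3.68016×10^8 km; r₂ = 0.700 × 1.496×10^8 = 1.0472×10^8 km.
Transfer-ellipse semi-major axis a_t = (r₁ + r₂)/2 = (3.68016×10^8 + 1.0472×10^8)/2 = 2.36368×10^8 km.
By Kepler's third law the transfer-orbit period is T = 2π√(a_t³/μ), so t = T/2 = 3.134×10^7 s.
Converting: 3.134×10^7 s ÷ 3.15576×10^7 s/year (365.25 × 86400) = 0.993 years.

t = 0.993 years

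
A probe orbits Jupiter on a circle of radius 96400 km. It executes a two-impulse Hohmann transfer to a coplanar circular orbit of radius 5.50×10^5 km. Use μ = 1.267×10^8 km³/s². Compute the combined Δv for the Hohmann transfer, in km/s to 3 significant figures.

Δv = 17.9 km/s

The Hohmann ellipse has a_t = (r₁ + r₂)/2 = 3.232×10^5 km.
Circular speed at r₁: v₁ = √(μ/r₁) = √(1.267×10^8/96400) = 36.25 km/s.
Transfer-orbit speed at r₁ (vis-viva): v_p = √[μ(2/r₁ − 1/a_t)] = 47.29 km/s.
First burn Δv₁ = |v_p − v₁| = 11.04 km/s.
At r₂, v₂ = √(μ/r₂) = 15.178 km/s.
Transfer-orbit speed at r₂: v_a = √[μ(2/r₂ − 1/a_t)] = 8.2891 km/s.
Second burn Δv₂ = |v₂ − v_a| = 6.889 km/s.
Δv = Δv₁ + Δv₂ = 11.04 + 6.889 = 17.93 km/s.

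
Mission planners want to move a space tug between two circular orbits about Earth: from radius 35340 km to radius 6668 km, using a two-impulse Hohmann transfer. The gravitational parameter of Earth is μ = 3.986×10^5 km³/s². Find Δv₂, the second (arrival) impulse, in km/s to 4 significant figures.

Δv₂ = 2.297 km/s

The Hohmann ellipse has a_t = (r₁ + r₂)/2 = 21004 km.
On the circular orbit at r = 6668 km, v_c = √(μ/r) = 7.7316 km/s.
Transfer-orbit speed at the same r (vis-viva, a = a_t): v_t = √[μ(2/r − 1/a_t)] = 10.029 km/s.
Δv₂ = |v_t − v_c| = |10.029 − 7.7316| = 2.297 km/s.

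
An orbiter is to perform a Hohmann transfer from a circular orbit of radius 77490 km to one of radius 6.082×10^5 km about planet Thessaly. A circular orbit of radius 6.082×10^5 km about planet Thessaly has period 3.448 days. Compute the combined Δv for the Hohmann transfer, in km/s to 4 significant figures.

From Kepler's third law T² = 4π²r³/μ at r = 6.082×10^5 km, T = 3.448 days = 3.448 × 86400 s = 2.979072×10^5 s: μ = 4π²r³/T² = 1.00078×10^8 km³/s².
Transfer-ellipse semi-major axis a_t = (r₁ + r₂)/2 = (77490 + 6.082×10^5)/2 = 3.42845×10^5 km.
At r₁ the circular-orbit speed is v₁ = √(μ/r₁) = 35.94 km/s.
Transfer-orbit speed at r₁ (vis-viva equation): v_p = √[μ(2/r₁ − 1/a_t)] = 47.87 km/s.
First burn Δv₁ = |v_p − v₁| = 11.93 km/s.
Circular speed at r₂: v₂ = √(μ/r₂) = 12.8276 km/s.
Transfer-orbit speed at r₂: v_a = √[μ(2/r₂ − 1/a_t)] = 6.09845 km/s.
Second burn Δv₂ = |v₂ − v_a| = 6.729 km/s.
Total Δv = Δv₁ + Δv₂ = 18.66 km/s.

Δv = 18.66 km/s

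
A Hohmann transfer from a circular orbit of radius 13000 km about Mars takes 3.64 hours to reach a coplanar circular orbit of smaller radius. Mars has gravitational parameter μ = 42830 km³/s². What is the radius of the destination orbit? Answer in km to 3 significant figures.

r₂ = 5130 km

Transfer time t = 3.64 hours = 13104 s, and t = π√(a_t³/μ).
So a_t = (μ t²/π²)^(1/3) = (42830 × (13104)² / π²)^(1/3) = 9066.1 km.
Since a_t = (r₁ + r₂)/2, r₂ = 2a_t − r₁ = 2×9066.1 − 13000 = 5132.2 km.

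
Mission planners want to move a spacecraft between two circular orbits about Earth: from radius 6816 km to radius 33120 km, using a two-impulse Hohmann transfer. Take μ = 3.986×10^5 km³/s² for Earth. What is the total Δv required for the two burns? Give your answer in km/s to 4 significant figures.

Δv = 3.644 km/s

Semi-major axis of the transfer orbit: a_t = (6816 + 33120)/2 = 19968 km.
At r₁ the circular-orbit speed is v₁ = √(μ/r₁) = 7.647 km/s.
On the transfer ellipse at r₁, vis-viva equation gives v_p = √[μ(2/r₁ − 1/a_t)] = 9.849 km/s.
First burn Δv₁ = |v_p − v₁| = 2.202 km/s.
At r₂, v₂ = √(μ/r₂) = 3.469 km/s.
Transfer-orbit speed at r₂: v_a = √[μ(2/r₂ − 1/a_t)] = 2.027 km/s.
Second burn Δv₂ = |v₂ − v_a| = 1.442 km/s.
Δv = Δv₁ + Δv₂ = 2.202 + 1.442 = 3.644 km/s.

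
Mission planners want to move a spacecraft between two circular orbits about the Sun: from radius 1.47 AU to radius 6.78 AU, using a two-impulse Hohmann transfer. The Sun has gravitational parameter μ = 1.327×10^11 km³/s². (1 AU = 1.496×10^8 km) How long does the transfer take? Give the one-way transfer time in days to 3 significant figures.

In km: r₁ = 1.47 × 1.496×10^8 = 2.19912×10^8 km; r₂ = 6.78 × 1.496×10^8 = 1.014288×10^9 km.
The Hohmann ellipse has a_t = (r₁ + r₂)/2 = 6.171×10^8 km.
By Kepler's third law the transfer-orbit period is T = 2π√(a_t³/μ), so t = T/2 = 1.322×10^8 s.
Converting: 1.322×10^8 s ÷ 86400 s/day = 1530 days.

t = 1530 days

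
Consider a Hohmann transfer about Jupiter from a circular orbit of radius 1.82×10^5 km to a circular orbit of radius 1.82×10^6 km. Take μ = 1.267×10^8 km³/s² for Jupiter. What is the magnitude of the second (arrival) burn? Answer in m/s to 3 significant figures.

Semi-major axis of the transfer orbit: a_t = (1.820×10^5 + 1.820×10^6)/2 = 1.001×10^6 km.
On the circular orbit at r = 1.820×10^6 km, v_c = √(μ/r) = 8.344 km/s.
Vis-viva on the transfer ellipse at r = 1.820×10^6 km gives v_t = √[μ(2/r − 1/a_t)] = 3.558 km/s.
Δv₂ = |v_t − v_c| = |3.558 − 8.344| = 4.786 km/s.

Δv₂ = 4790 m/s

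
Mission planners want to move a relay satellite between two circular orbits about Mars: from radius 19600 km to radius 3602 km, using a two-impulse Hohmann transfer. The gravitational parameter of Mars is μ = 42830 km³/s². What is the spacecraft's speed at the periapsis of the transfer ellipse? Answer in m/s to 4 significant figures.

v = 4482 m/s

The Hohmann ellipse has a_t = (r₁ + r₂)/2 = 11601 km.
At periapsis, r = 3602 km.
Vis-viva: v = √[μ(2/r − 1/a_t)] = √[42830 × (2/3602 − 1/11601)] = 4.482 km/s.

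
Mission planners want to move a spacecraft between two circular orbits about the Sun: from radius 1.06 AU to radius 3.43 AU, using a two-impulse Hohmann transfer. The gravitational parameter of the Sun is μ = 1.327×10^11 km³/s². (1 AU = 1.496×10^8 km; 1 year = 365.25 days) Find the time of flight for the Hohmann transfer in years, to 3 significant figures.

In km: r₁ = 1.06 × 1.496×10^8 = 1.58576×10^8 km; r₂ = 3.43 × 1.496×10^8 = 5.13128×10^8 km.
The Hohmann ellipse has a_t = (r₁ + r₂)/2 = 3.35852×10^8 km.
By Kepler's third law the transfer-orbit period is T = 2π√(a_t³/μ), so t = T/2 = 5.308×10^7 s.
Converting: 5.308×10^7 s ÷ 3.15576×10^7 s/year (365.25 × 86400) = 1.68 years.

t = 1.68 years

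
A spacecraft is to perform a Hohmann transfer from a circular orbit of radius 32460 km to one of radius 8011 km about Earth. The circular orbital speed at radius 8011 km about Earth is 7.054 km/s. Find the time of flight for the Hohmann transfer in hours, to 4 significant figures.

t = 3.979 hours

From the circular-orbit relation v² = μ/r at r = 8011 km: μ = v²r = (7.054)² × 8011 = 3.98619×10^5 km³/s².
Semi-major axis of the transfer orbit: a_t = (32460 + 8011)/2 = 20235.5 km.
Half the transfer-orbit period gives t = π√(a_t³/μ) = 14323 s.
Converting: 14323 s ÷ 3600 s/hour = 3.979 hours.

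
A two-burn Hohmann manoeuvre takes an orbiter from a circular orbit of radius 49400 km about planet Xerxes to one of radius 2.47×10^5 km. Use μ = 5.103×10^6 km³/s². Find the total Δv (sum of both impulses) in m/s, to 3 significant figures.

Δv = 4880 m/s

Transfer-ellipse semi-major axis a_t = (r₁ + r₂)/2 = (49400 + 2.470×10^5)/2 = 1.482×10^5 km.
At r₁ the circular-orbit speed is v₁ = √(μ/r₁) = 10.1636 km/s.
On the transfer ellipse at r₁, vis-viva equation gives v_p = √[μ(2/r₁ − 1/a_t)] = 13.1212 km/s.
First burn Δv₁ = |v_p − v₁| = 2.958 km/s.
Circular speed at r₂: v₂ = √(μ/r₂) = 4.545 km/s.
Transfer-orbit speed at r₂: v_a = √[μ(2/r₂ − 1/a_t)] = 2.624 km/s.
Second burn Δv₂ = |v₂ − v_a| = 1.921 km/s.
Δv = Δv₁ + Δv₂ = 2.958 + 1.921 = 4.879 km/s.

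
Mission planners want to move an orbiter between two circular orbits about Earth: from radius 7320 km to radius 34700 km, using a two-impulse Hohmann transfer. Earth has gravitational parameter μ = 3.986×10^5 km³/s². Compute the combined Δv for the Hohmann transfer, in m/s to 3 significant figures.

Transfer-ellipse semi-major axis a_t = (r₁ + r₂)/2 = (7320 + 34700)/2 = 21010 km.
Circular speed at r₁: v₁ = √(μ/r₁) = √(3.986×10^5/7320) = 7.379 km/s.
Transfer-orbit speed at r₁ (vis-viva equation): v_p = √[μ(2/r₁ − 1/a_t)] = 9.483 km/s.
First burn Δv₁ = |v_p − v₁| = 2.104 km/s.
Circular speed at r₂: v₂ = √(μ/r₂) = 3.3893 km/s.
Transfer-orbit speed at r₂: v_a = √[μ(2/r₂ − 1/a_t)] = 2.0005 km/s.
Second burn Δv₂ = |v₂ − v_a| = 1.389 km/s.
Total Δv = Δv₁ + Δv₂ = 3.493 km/s.

Δv = 3490 m/s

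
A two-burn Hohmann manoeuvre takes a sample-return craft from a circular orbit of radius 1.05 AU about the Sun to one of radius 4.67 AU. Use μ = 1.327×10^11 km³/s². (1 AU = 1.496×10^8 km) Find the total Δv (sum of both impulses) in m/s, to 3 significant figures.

In km: r₁ = 1.05 × 1.496×10^8 = 1.5708×10^8 km; r₂ = 4.67 × 1.496×10^8 = 6.98632×10^8 km.
Transfer-ellipse semi-major axis a_t = (r₁ + r₂)/2 = (1.5708×10^8 + 6.98632×10^8)/2 = 4.27856×10^8 km.
Circular speed at r₁: v₁ = √(μ/r₁) = √(1.327×10^11/1.5708×10^8) = 29.0653 km/s.
Transfer-orbit speed at r₁ (v² = μ(2/r − 1/a)): v_p = √[μ(2/r₁ − 1/a_t)] = 37.1407 km/s.
First burn Δv₁ = |v_p − v₁| = 8.075 km/s.
Circular speed at r₂: v₂ = √(μ/r₂) = 13.782 km/s.
Transfer-orbit speed at r₂: v_a = √[μ(2/r₂ − 1/a_t)] = 8.3507 km/s.
Second burn Δv₂ = |v₂ − v_a| = 5.431 km/s.
Total Δv = Δv₁ + Δv₂ = 13.51 km/s.

Δv = 13500 m/s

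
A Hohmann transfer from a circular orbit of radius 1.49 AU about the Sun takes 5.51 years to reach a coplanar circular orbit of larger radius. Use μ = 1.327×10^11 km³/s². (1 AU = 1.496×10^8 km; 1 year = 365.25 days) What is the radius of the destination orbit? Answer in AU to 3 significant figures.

r₂ = 8.41 AU

In km: r₁ = 1.49 × 1.496×10^8 = 2.22904×10^8 km.
Transfer time t = 5.51 years × 365.25 × 86400 s = 1.73882376×10^8 s, and t = π√(a_t³/μ).
So a_t = (μ t²/π²)^(1/3) = (1.327×10^11 × (1.73882376×10^8)² / π²)^(1/3) = 7.4079×10^8 km.
Since a_t = (r₁ + r₂)/2, r₂ = 2a_t − r₁ = 2×7.4079×10^8 − 2.22904×10^8 = 1.258676×10^9 km.
In AU: r₂ = 1.258676×10^9 / 1.496×10^8 = 8.41 AU.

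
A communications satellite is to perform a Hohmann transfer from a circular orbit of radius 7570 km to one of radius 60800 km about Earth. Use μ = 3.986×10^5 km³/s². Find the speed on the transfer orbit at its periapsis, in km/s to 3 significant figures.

The Hohmann ellipse has a_t = (r₁ + r₂)/2 = 34185 km.
The periapsis of the transfer ellipse is at r = 7570 km.
Vis-viva: v = √[μ(2/r − 1/a_t)] = √[3.986×10^5 × (2/7570 − 1/34185)] = 9.677 km/s.

v = 9.68 km/s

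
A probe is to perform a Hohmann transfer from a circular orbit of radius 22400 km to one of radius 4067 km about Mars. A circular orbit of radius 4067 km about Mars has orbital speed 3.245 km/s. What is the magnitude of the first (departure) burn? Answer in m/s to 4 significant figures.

From the circular-orbit relation v² = μ/r at r = 4067 km: μ = v²r = (3.245)² × 4067 = 42825.6 km³/s².
The Hohmann ellipse has a_t = (r₁ + r₂)/2 = 13233.5 km.
On the circular orbit at r = 22400 km, v_c = √(μ/r) = 1.3827 km/s.
Vis-viva on the transfer ellipse at r = 22400 km gives v_t = √[μ(2/r − 1/a_t)] = 0.76653 km/s.
Δv₁ = |v_t − v_c| = |0.76653 − 1.3827| = 0.6162 km/s.

Δv₁ = 616.2 m/s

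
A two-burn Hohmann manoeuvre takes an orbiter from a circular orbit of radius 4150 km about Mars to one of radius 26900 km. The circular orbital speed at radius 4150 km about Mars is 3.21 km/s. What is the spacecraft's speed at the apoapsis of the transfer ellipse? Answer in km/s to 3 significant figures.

v = 0.652 km/s

From the circular-orbit relation v² = μ/r at r = 4150 km: μ = v²r = (3.21)² × 4150 = 42762.0 km³/s².
Semi-major axis of the transfer orbit: a_t = (4150 + 26900)/2 = 15525 km.
At apoapsis, r = 26900 km.
From the vis-viva equation, v = √[μ(2/r − 1/a_t)] = 0.6519 km/s.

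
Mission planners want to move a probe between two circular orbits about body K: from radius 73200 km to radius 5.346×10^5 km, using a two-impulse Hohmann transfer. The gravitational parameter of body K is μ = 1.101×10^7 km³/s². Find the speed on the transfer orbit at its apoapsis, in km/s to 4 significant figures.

v = 2.227 km/s

Semi-major axis of the transfer orbit: a_t = (73200 + 5.346×10^5)/2 = 3.039×10^5 km.
At apoapsis, r = 5.346×10^5 km.
Applying v² = μ(2/r − 1/a_t): v = 2.227 km/s.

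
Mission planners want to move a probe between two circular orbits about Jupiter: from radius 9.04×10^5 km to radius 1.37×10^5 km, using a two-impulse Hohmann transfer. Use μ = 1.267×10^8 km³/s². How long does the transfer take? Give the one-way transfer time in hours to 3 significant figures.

t = 29.1 hours

The Hohmann ellipse has a_t = (r₁ + r₂)/2 = 5.205×10^5 km.
Half the transfer-orbit period gives t = π√(a_t³/μ) = 1.048×10^5 s.
Converting: 1.048×10^5 s ÷ 3600 s/hour = 29.1 hours.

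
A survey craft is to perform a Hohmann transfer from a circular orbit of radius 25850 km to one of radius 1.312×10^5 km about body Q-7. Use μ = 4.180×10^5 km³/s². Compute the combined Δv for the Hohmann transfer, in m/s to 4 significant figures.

Semi-major axis of the transfer orbit: a_t = (25850 + 1.312×10^5)/2 = 78525 km.
Circular speed at r₁: v₁ = √(μ/r₁) = √(4.180×10^5/25850) = 4.0212 km/s.
Transfer-orbit speed at r₁ (vis-viva equation): v_p = √[μ(2/r₁ − 1/a_t)] = 5.1978 km/s.
First burn Δv₁ = |v_p − v₁| = 1.1766 km/s.
Circular speed at r₂: v₂ = √(μ/r₂) = 1.78493 km/s.
Transfer-orbit speed at r₂: v_a = √[μ(2/r₂ − 1/a_t)] = 1.02411 km/s.
Second burn Δv₂ = |v₂ − v_a| = 0.76082 km/s.
Δv = Δv₁ + Δv₂ = 1.1766 + 0.76082 = 1.937 km/s.

Δv = 1937 m/s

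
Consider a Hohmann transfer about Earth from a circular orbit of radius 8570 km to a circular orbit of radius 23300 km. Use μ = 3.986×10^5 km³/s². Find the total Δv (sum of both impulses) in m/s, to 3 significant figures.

Δv = 2530 m/s

Transfer-ellipse semi-major axis a_t = (r₁ + r₂)/2 = (8570 + 23300)/2 = 15935 km.
At r₁ the circular-orbit speed is v₁ = √(μ/r₁) = 6.820 km/s.
Transfer-orbit speed at r₁ (v² = μ(2/r − 1/a)): v_p = √[μ(2/r₁ − 1/a_t)] = 8.247 km/s.
First burn Δv₁ = |v_p − v₁| = 1.427 km/s.
At r₂, v₂ = √(μ/r₂) = 4.136 km/s.
Transfer-orbit speed at r₂: v_a = √[μ(2/r₂ − 1/a_t)] = 3.033 km/s.
Second burn Δv₂ = |v₂ − v_a| = 1.103 km/s.
Δv = Δv₁ + Δv₂ = 1.427 + 1.103 = 2.530 km/s.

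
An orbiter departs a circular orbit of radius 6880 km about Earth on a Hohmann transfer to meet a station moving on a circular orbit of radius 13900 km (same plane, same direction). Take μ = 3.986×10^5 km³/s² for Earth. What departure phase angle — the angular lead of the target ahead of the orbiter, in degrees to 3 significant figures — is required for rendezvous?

Transfer-ellipse semi-major axis a_t = (r₁ + r₂)/2 = (6880 + 13900)/2 = 10390 km.
Transfer time t = π√(a_t³/μ) = 5269.9 s.
The target's mean motion on its circular orbit is ω₂ = √(μ/r₂³) = 3.8525×10^-4 rad/s.
Angle swept by the target during transfer: ω₂·t = 2.030 rad = 116.3°.
Arrival is 180° from departure on the ellipse, so φ = 180° − 116.3° = 63.7°.

φ = 63.7°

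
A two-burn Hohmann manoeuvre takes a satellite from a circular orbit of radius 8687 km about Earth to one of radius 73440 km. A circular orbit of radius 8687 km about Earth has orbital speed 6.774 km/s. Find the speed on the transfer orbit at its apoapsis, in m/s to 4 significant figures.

v = 1072 m/s

From the circular-orbit relation v² = μ/r at r = 8687 km: μ = v²r = (6.774)² × 8687 = 3.98621×10^5 km³/s².
The Hohmann ellipse has a_t = (r₁ + r₂)/2 = 41063.5 km.
At apoapsis, r = 73440 km.
From the vis-viva equation, v = √[μ(2/r − 1/a_t)] = 1.072 km/s.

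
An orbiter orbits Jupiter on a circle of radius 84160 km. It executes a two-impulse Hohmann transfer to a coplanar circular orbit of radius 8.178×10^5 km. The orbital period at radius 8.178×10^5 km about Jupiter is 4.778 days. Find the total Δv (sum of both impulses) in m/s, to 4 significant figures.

From Kepler's third law T² = 4π²r³/μ at r = 8.178×10^5 km, T = 4.778 days = 4.778 × 86400 s = 4.128192×10^5 s: μ = 4π²r³/T² = 1.26701×10^8 km³/s².
The Hohmann ellipse has a_t = (r₁ + r₂)/2 = 4.5098×10^5 km.
Circular speed at r₁: v₁ = √(μ/r₁) = √(1.26701×10^8/84160) = 38.80 km/s.
On the transfer ellipse at r₁, v² = μ(2/r − 1/a) gives v_p = √[μ(2/r₁ − 1/a_t)] = 52.25 km/s.
First burn Δv₁ = |v_p − v₁| = 13.45 km/s.
At r₂, v₂ = √(μ/r₂) = 12.447 km/s.
Transfer-orbit speed at r₂: v_a = √[μ(2/r₂ − 1/a_t)] = 5.3770 km/s.
Second burn Δv₂ = |v₂ − v_a| = 7.070 km/s.
Δv = Δv₁ + Δv₂ = 13.45 + 7.070 = 20.52 km/s.

Δv = 20520 m/s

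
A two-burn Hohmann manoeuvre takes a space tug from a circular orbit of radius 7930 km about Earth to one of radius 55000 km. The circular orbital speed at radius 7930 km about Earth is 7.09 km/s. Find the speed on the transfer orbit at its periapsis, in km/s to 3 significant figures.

v = 9.37 km/s

From the circular-orbit relation v² = μ/r at r = 7930 km: μ = v²r = (7.09)² × 7930 = 3.98626×10^5 km³/s².
The Hohmann ellipse has a_t = (r₁ + r₂)/2 = 31465 km.
The periapsis of the transfer ellipse is at r = 7930 km.
Vis-viva: v = √[μ(2/r − 1/a_t)] = √[3.98626×10^5 × (2/7930 − 1/31465)] = 9.374 km/s.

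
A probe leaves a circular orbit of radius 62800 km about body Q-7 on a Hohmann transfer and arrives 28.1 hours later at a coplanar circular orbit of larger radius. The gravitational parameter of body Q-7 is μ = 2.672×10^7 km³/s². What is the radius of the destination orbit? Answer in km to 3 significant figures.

Transfer time t = 28.1 hours = 1.0116×10^5 s, and t = π√(a_t³/μ).
So a_t = (μ t²/π²)^(1/3) = (2.672×10^7 × (1.0116×10^5)² / π²)^(1/3) = 3.0259×10^5 km.
Since a_t = (r₁ + r₂)/2, r₂ = 2a_t − r₁ = 2×3.0259×10^5 − 62800 = 5.4238×10^5 km.

r₂ = 5.42×10^5 km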